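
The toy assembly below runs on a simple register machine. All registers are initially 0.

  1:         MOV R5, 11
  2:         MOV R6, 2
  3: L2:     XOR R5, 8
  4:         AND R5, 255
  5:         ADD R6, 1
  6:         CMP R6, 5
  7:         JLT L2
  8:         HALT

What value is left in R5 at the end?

after MOV R5, 11: R5=11
after MOV R6, 2: R6=2
after XOR R5, 8: R5=11^8=3
after AND R5, 255: R5=3&255=3
after ADD R6, 1: R6=2+1=3
CMP R6, 5  (cmp 3,5)
JLT L2: taken
after XOR R5, 8: R5=3^8=11
after AND R5, 255: R5=11&255=11
after ADD R6, 1: R6=3+1=4
CMP R6, 5  (cmp 4,5)
JLT L2: taken
after XOR R5, 8: R5=11^8=3
after AND R5, 255: R5=3&255=3
after ADD R6, 1: R6=4+1=5
CMP R6, 5  (cmp 5,5)
JLT L2: not taken
halt.

3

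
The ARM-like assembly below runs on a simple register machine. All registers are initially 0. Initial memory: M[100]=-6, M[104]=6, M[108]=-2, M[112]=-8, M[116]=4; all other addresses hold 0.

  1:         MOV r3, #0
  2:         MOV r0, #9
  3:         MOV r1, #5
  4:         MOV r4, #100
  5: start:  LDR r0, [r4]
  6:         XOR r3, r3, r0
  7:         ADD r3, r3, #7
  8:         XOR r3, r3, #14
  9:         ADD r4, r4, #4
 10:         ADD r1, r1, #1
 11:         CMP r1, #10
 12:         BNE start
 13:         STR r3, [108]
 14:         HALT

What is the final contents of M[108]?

23

r3=0
r0=9
r1=5
r4=100
r0=M[100]=-6
r3=0^(-6)=-6
r3=(-6)+7=1
r3=1^14=15
r4=100+4=104
r1=5+1=6
CMP r1, #10  (cmp 6,10)
BNE start: taken
r0=M[104]=6
r3=15^6=9
r3=9+7=16
r3=16^14=30
r4=104+4=108
r1=6+1=7
CMP r1, #10  (cmp 7,10)
BNE start: taken
r0=M[108]=-2
r3=30^(-2)=-32
r3=(-32)+7=-25
r3=(-25)^14=-23
r4=108+4=112
r1=7+1=8
CMP r1, #10  (cmp 8,10)
BNE start: taken
r0=M[112]=-8
r3=(-23)^(-8)=17
r3=17+7=24
r3=24^14=22
r4=112+4=116
r1=8+1=9
CMP r1, #10  (cmp 9,10)
BNE start: taken
r0=M[116]=4
r3=22^4=18
r3=18+7=25
r3=25^14=23
r4=116+4=120
r1=9+1=10
CMP r1, #10  (cmp 10,10)
BNE start: not taken
STR r3, [108] → M[108]=23
halt.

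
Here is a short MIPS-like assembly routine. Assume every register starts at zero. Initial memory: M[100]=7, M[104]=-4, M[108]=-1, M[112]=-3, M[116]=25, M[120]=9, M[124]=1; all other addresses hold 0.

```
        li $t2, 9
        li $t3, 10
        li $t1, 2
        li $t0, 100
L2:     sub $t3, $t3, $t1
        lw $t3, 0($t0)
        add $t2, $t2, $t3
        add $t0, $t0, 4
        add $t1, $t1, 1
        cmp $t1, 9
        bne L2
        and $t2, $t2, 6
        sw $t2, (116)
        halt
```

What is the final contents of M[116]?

2

li $t2, 9 → $t2=9
li $t3, 10 → $t3=10
li $t1, 2 → $t1=2
li $t0, 100 → $t0=100
sub $t3, $t3, $t1 → $t3=10-2=8
lw $t3, 0($t0) → $t3=M[100]=7
add $t2, $t2, $t3 → $t2=9+7=16
add $t0, $t0, 4 → $t0=100+4=104
add $t1, $t1, 1 → $t1=2+1=3
cmp $t1, 9  (cmp 3,9)
bne L2: taken
sub $t3, $t3, $t1 → $t3=7-3=4
lw $t3, 0($t0) → $t3=M[104]=-4
add $t2, $t2, $t3 → $t2=16+(-4)=12
add $t0, $t0, 4 → $t0=104+4=108
add $t1, $t1, 1 → $t1=3+1=4
cmp $t1, 9  (cmp 4,9)
bne L2: taken
sub $t3, $t3, $t1 → $t3=(-4)-4=-8
lw $t3, 0($t0) → $t3=M[108]=-1
add $t2, $t2, $t3 → $t2=12+(-1)=11
add $t0, $t0, 4 → $t0=108+4=112
add $t1, $t1, 1 → $t1=4+1=5
cmp $t1, 9  (cmp 5,9)
bne L2: taken
sub $t3, $t3, $t1 → $t3=(-1)-5=-6
lw $t3, 0($t0) → $t3=M[112]=-3
add $t2, $t2, $t3 → $t2=11+(-3)=8
add $t0, $t0, 4 → $t0=112+4=116
add $t1, $t1, 1 → $t1=5+1=6
cmp $t1, 9  (cmp 6,9)
bne L2: taken
sub $t3, $t3, $t1 → $t3=(-3)-6=-9
lw $t3, 0($t0) → $t3=M[116]=25
add $t2, $t2, $t3 → $t2=8+25=33
add $t0, $t0, 4 → $t0=116+4=120
add $t1, $t1, 1 → $t1=6+1=7
cmp $t1, 9  (cmp 7,9)
bne L2: taken
sub $t3, $t3, $t1 → $t3=25-7=18
lw $t3, 0($t0) → $t3=M[120]=9
add $t2, $t2, $t3 → $t2=33+9=42
add $t0, $t0, 4 → $t0=120+4=124
add $t1, $t1, 1 → $t1=7+1=8
cmp $t1, 9  (cmp 8,9)
bne L2: taken
sub $t3, $t3, $t1 → $t3=9-8=1
lw $t3, 0($t0) → $t3=M[124]=1
add $t2, $t2, $t3 → $t2=42+1=43
add $t0, $t0, 4 → $t0=124+4=128
add $t1, $t1, 1 → $t1=8+1=9
cmp $t1, 9  (cmp 9,9)
bne L2: not taken
and $t2, $t2, 6 → $t2=43&6=2
sw $t2, (116) → M[116]=2
halt.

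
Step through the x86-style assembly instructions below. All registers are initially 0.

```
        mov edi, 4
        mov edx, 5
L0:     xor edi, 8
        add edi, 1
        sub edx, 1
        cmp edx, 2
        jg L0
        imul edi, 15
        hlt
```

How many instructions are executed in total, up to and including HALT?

after mov edi, 4: edi=4
after mov edx, 5: edx=5
after xor edi, 8: edi=4^8=12
after add edi, 1: edi=12+1=13
after sub edx, 1: edx=5-1=4
cmp edx, 2  (cmp 4,2)
jg L0: taken
after xor edi, 8: edi=13^8=5
after add edi, 1: edi=5+1=6
after sub edx, 1: edx=4-1=3
cmp edx, 2  (cmp 3,2)
jg L0: taken
after xor edi, 8: edi=6^8=14
after add edi, 1: edi=14+1=15
after sub edx, 1: edx=3-1=2
cmp edx, 2  (cmp 2,2)
jg L0: not taken
after imul edi, 15: edi=15*15=225
halt.
Total executed instructions: 19.

19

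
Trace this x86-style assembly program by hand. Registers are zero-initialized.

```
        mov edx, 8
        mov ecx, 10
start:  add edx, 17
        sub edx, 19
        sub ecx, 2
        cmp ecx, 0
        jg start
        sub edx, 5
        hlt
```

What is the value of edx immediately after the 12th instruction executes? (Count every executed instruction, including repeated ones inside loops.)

edx=8
ecx=10
edx=8+17=25
edx=25-19=6
ecx=10-2=8
cmp ecx, 0  (cmp 8,0)
jg start: taken
edx=6+17=23
edx=23-19=4
ecx=8-2=6
cmp ecx, 0  (cmp 6,0)
jg start: taken
After step 12: edx = 4.

4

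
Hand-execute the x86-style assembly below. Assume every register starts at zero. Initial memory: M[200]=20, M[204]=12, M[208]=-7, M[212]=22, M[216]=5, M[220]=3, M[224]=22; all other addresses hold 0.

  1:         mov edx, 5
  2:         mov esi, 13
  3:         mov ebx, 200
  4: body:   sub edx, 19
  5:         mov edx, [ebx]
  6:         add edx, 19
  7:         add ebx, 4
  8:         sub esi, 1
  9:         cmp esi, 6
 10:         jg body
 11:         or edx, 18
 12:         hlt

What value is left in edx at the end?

mov edx, 5 → edx=5
mov esi, 13 → esi=13
mov ebx, 200 → ebx=200
sub edx, 19 → edx=5-19=-14
mov edx, [ebx] → edx=M[200]=20
add edx, 19 → edx=20+19=39
add ebx, 4 → ebx=200+4=204
sub esi, 1 → esi=13-1=12
cmp esi, 6  (cmp 12,6)
jg body: taken
sub edx, 19 → edx=39-19=20
mov edx, [ebx] → edx=M[204]=12
add edx, 19 → edx=12+19=31
add ebx, 4 → ebx=204+4=208
sub esi, 1 → esi=12-1=11
cmp esi, 6  (cmp 11,6)
jg body: taken
sub edx, 19 → edx=31-19=12
mov edx, [ebx] → edx=M[208]=-7
add edx, 19 → edx=(-7)+19=12
add ebx, 4 → ebx=208+4=212
sub esi, 1 → esi=11-1=10
cmp esi, 6  (cmp 10,6)
jg body: taken
sub edx, 19 → edx=12-19=-7
mov edx, [ebx] → edx=M[212]=22
add edx, 19 → edx=22+19=41
add ebx, 4 → ebx=212+4=216
sub esi, 1 → esi=10-1=9
cmp esi, 6  (cmp 9,6)
jg body: taken
sub edx, 19 → edx=41-19=22
mov edx, [ebx] → edx=M[216]=5
add edx, 19 → edx=5+19=24
add ebx, 4 → ebx=216+4=220
sub esi, 1 → esi=9-1=8
cmp esi, 6  (cmp 8,6)
jg body: taken
sub edx, 19 → edx=24-19=5
mov edx, [ebx] → edx=M[220]=3
add edx, 19 → edx=3+19=22
add ebx, 4 → ebx=220+4=224
sub esi, 1 → esi=8-1=7
cmp esi, 6  (cmp 7,6)
jg body: taken
sub edx, 19 → edx=22-19=3
mov edx, [ebx] → edx=M[224]=22
add edx, 19 → edx=22+19=41
add ebx, 4 → ebx=224+4=228
sub esi, 1 → esi=7-1=6
cmp esi, 6  (cmp 6,6)
jg body: not taken
or edx, 18 → edx=41|18=59
halt.

59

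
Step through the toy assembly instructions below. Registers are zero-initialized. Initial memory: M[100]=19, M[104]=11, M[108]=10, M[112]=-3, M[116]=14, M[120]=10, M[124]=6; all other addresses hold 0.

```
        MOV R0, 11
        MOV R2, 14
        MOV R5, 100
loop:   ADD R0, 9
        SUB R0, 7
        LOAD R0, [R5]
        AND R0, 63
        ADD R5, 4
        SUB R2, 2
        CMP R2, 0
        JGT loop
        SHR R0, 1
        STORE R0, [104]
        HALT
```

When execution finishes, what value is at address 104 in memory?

R0=11
R2=14
R5=100
R0=11+9=20
R0=20-7=13
R0=M[100]=19
R0=19&63=19
R5=100+4=104
R2=14-2=12
CMP R2, 0  (cmp 12,0)
JGT loop: taken
R0=19+9=28
R0=28-7=21
R0=M[104]=11
R0=11&63=11
R5=104+4=108
R2=12-2=10
CMP R2, 0  (cmp 10,0)
JGT loop: taken
R0=11+9=20
R0=20-7=13
R0=M[108]=10
R0=10&63=10
R5=108+4=112
R2=10-2=8
CMP R2, 0  (cmp 8,0)
JGT loop: taken
R0=10+9=19
R0=19-7=12
R0=M[112]=-3
R0=(-3)&63=61
R5=112+4=116
R2=8-2=6
CMP R2, 0  (cmp 6,0)
JGT loop: taken
R0=61+9=70
R0=70-7=63
R0=M[116]=14
R0=14&63=14
R5=116+4=120
R2=6-2=4
CMP R2, 0  (cmp 4,0)
JGT loop: taken
R0=14+9=23
R0=23-7=16
R0=M[120]=10
R0=10&63=10
R5=120+4=124
R2=4-2=2
CMP R2, 0  (cmp 2,0)
JGT loop: taken
R0=10+9=19
R0=19-7=12
R0=M[124]=6
R0=6&63=6
R5=124+4=128
R2=2-2=0
CMP R2, 0  (cmp 0,0)
JGT loop: not taken
R0=6>>1=3
STORE R0, [104] → M[104]=3
halt.

3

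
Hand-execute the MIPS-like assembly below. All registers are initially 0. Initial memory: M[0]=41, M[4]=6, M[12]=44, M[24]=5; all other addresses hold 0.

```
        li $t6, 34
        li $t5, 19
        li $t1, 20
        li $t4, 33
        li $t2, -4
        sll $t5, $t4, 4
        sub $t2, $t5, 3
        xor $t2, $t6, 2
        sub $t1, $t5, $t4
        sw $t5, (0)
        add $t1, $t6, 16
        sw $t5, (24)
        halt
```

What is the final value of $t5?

li $t6, 34 → $t6=34
li $t5, 19 → $t5=19
li $t1, 20 → $t1=20
li $t4, 33 → $t4=33
li $t2, -4 → $t2=-4
sll $t5, $t4, 4 → $t5=33<<4=528
sub $t2, $t5, 3 → $t2=528-3=525
xor $t2, $t6, 2 → $t2=34^2=32
sub $t1, $t5, $t4 → $t1=528-33=495
sw $t5, (0) → M[0]=528
add $t1, $t6, 16 → $t1=34+16=50
sw $t5, (24) → M[24]=528
halt.

528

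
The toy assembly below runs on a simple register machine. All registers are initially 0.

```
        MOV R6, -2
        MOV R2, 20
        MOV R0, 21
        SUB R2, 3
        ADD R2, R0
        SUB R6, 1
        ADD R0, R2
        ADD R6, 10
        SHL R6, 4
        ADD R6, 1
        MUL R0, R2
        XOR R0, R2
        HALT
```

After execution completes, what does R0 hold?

2276

MOV R6, -2 → R6=-2
MOV R2, 20 → R2=20
MOV R0, 21 → R0=21
SUB R2, 3 → R2=20-3=17
ADD R2, R0 → R2=17+21=38
SUB R6, 1 → R6=(-2)-1=-3
ADD R0, R2 → R0=21+38=59
ADD R6, 10 → R6=(-3)+10=7
SHL R6, 4 → R6=7<<4=112
ADD R6, 1 → R6=112+1=113
MUL R0, R2 → R0=59*38=2242
XOR R0, R2 → R0=2242^38=2276
halt.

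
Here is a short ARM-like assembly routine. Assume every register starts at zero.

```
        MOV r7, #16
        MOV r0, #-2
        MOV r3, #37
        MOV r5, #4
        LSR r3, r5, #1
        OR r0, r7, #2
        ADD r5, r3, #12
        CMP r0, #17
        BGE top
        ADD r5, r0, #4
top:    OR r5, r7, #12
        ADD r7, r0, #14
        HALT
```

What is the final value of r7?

32

MOV r7, #16 → r7=16
MOV r0, #-2 → r0=-2
MOV r3, #37 → r3=37
MOV r5, #4 → r5=4
LSR r3, r5, #1 → r3=4>>1=2
OR r0, r7, #2 → r0=16|2=18
ADD r5, r3, #12 → r5=2+12=14
CMP r0, #17  (cmp 18,17)
BGE top: taken
OR r5, r7, #12 → r5=16|12=28
ADD r7, r0, #14 → r7=18+14=32
halt.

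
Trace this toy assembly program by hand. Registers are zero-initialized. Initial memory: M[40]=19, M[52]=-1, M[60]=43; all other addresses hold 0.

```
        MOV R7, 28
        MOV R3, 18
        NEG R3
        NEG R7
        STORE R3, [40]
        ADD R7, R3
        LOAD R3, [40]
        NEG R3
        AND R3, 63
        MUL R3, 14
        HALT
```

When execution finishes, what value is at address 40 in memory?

R7=28
R3=18
R3=-(18)=-18
R7=-(28)=-28
STORE R3, [40] → M[40]=-18
R7=(-28)+(-18)=-46
R3=M[40]=-18
R3=-(-18)=18
R3=18&63=18
R3=18*14=252
halt.

-18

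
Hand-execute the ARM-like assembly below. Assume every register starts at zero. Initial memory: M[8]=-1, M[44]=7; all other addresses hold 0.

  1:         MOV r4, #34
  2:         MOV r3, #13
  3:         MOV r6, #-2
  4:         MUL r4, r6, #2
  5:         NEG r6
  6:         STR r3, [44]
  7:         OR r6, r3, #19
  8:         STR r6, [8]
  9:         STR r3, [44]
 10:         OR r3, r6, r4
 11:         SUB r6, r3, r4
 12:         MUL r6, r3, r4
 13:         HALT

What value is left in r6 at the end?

after MOV r4, #34: r4=34
after MOV r3, #13: r3=13
after MOV r6, #-2: r6=-2
after MUL r4, r6, #2: r4=(-2)*2=-4
after NEG r6: r6=-(-2)=2
STR r3, [44] → M[44]=13
after OR r6, r3, #19: r6=13|19=31
STR r6, [8] → M[8]=31
STR r3, [44] → M[44]=13
after OR r3, r6, r4: r3=31|(-4)=-1
after SUB r6, r3, r4: r6=(-1)-(-4)=3
after MUL r6, r3, r4: r6=(-1)*(-4)=4
halt.

4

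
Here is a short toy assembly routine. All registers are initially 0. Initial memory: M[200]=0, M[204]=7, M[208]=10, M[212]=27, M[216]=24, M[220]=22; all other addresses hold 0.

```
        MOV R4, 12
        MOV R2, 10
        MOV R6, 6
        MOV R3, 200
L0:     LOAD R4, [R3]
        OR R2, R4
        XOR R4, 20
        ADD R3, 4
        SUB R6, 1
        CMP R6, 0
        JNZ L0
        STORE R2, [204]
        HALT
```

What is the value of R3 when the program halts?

after MOV R4, 12: R4=12
after MOV R2, 10: R2=10
after MOV R6, 6: R6=6
after MOV R3, 200: R3=200
after LOAD R4, [R3]: R4=M[200]=0
after OR R2, R4: R2=10|0=10
after XOR R4, 20: R4=0^20=20
after ADD R3, 4: R3=200+4=204
after SUB R6, 1: R6=6-1=5
CMP R6, 0  (cmp 5,0)
JNZ L0: taken
after LOAD R4, [R3]: R4=M[204]=7
after OR R2, R4: R2=10|7=15
after XOR R4, 20: R4=7^20=19
after ADD R3, 4: R3=204+4=208
after SUB R6, 1: R6=5-1=4
CMP R6, 0  (cmp 4,0)
JNZ L0: taken
after LOAD R4, [R3]: R4=M[208]=10
after OR R2, R4: R2=15|10=15
after XOR R4, 20: R4=10^20=30
after ADD R3, 4: R3=208+4=212
after SUB R6, 1: R6=4-1=3
CMP R6, 0  (cmp 3,0)
JNZ L0: taken
after LOAD R4, [R3]: R4=M[212]=27
after OR R2, R4: R2=15|27=31
after XOR R4, 20: R4=27^20=15
after ADD R3, 4: R3=212+4=216
after SUB R6, 1: R6=3-1=2
CMP R6, 0  (cmp 2,0)
JNZ L0: taken
after LOAD R4, [R3]: R4=M[216]=24
after OR R2, R4: R2=31|24=31
after XOR R4, 20: R4=24^20=12
after ADD R3, 4: R3=216+4=220
after SUB R6, 1: R6=2-1=1
CMP R6, 0  (cmp 1,0)
JNZ L0: taken
after LOAD R4, [R3]: R4=M[220]=22
after OR R2, R4: R2=31|22=31
after XOR R4, 20: R4=22^20=2
after ADD R3, 4: R3=220+4=224
after SUB R6, 1: R6=1-1=0
CMP R6, 0  (cmp 0,0)
JNZ L0: not taken
STORE R2, [204] → M[204]=31
halt.

224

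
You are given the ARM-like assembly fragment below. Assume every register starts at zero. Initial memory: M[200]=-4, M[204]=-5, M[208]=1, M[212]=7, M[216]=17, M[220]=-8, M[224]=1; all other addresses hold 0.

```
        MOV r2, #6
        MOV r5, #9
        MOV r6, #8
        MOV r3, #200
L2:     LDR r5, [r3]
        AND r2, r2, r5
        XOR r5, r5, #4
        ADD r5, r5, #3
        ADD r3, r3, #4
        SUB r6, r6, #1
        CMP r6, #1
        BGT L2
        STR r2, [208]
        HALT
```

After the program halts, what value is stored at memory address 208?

r2=6
r5=9
r6=8
r3=200
r5=M[200]=-4
r2=6&(-4)=4
r5=(-4)^4=-8
r5=(-8)+3=-5
r3=200+4=204
r6=8-1=7
CMP r6, #1  (cmp 7,1)
BGT L2: taken
r5=M[204]=-5
r2=4&(-5)=0
r5=(-5)^4=-1
r5=(-1)+3=2
r3=204+4=208
r6=7-1=6
CMP r6, #1  (cmp 6,1)
BGT L2: taken
r5=M[208]=1
r2=0&1=0
r5=1^4=5
r5=5+3=8
r3=208+4=212
r6=6-1=5
CMP r6, #1  (cmp 5,1)
BGT L2: taken
r5=M[212]=7
r2=0&7=0
r5=7^4=3
r5=3+3=6
r3=212+4=216
r6=5-1=4
CMP r6, #1  (cmp 4,1)
BGT L2: taken
r5=M[216]=17
r2=0&17=0
r5=17^4=21
r5=21+3=24
r3=216+4=220
r6=4-1=3
CMP r6, #1  (cmp 3,1)
BGT L2: taken
r5=M[220]=-8
r2=0&(-8)=0
r5=(-8)^4=-4
r5=(-4)+3=-1
r3=220+4=224
r6=3-1=2
CMP r6, #1  (cmp 2,1)
BGT L2: taken
r5=M[224]=1
r2=0&1=0
r5=1^4=5
r5=5+3=8
r3=224+4=228
r6=2-1=1
CMP r6, #1  (cmp 1,1)
BGT L2: not taken
STR r2, [208] → M[208]=0
halt.

0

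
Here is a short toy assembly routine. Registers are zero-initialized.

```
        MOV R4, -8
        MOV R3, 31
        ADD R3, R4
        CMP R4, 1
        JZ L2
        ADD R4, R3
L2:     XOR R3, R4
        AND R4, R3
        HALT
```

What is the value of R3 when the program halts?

after MOV R4, -8: R4=-8
after MOV R3, 31: R3=31
after ADD R3, R4: R3=31+(-8)=23
CMP R4, 1  (cmp -8,1)
JZ L2: not taken
after ADD R4, R3: R4=(-8)+23=15
after XOR R3, R4: R3=23^15=24
after AND R4, R3: R4=15&24=8
halt.

24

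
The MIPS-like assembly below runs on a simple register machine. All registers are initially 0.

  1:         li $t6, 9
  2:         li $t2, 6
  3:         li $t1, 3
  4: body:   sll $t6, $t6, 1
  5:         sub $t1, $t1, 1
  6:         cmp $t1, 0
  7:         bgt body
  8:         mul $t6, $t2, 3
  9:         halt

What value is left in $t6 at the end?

18

$t6=9
$t2=6
$t1=3
$t6=9<<1=18
$t1=3-1=2
cmp $t1, 0  (cmp 2,0)
bgt body: taken
$t6=18<<1=36
$t1=2-1=1
cmp $t1, 0  (cmp 1,0)
bgt body: taken
$t6=36<<1=72
$t1=1-1=0
cmp $t1, 0  (cmp 0,0)
bgt body: not taken
$t6=6*3=18
halt.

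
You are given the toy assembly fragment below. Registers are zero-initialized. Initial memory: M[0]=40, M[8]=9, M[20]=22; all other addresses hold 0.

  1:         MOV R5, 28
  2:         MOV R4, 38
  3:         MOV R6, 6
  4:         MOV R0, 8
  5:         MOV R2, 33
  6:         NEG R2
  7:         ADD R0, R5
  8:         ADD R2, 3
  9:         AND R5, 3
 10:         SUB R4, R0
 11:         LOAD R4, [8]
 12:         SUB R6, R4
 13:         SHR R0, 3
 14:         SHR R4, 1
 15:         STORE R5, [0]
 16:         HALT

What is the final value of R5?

0

after MOV R5, 28: R5=28
after MOV R4, 38: R4=38
after MOV R6, 6: R6=6
after MOV R0, 8: R0=8
after MOV R2, 33: R2=33
after NEG R2: R2=-(33)=-33
after ADD R0, R5: R0=8+28=36
after ADD R2, 3: R2=(-33)+3=-30
after AND R5, 3: R5=28&3=0
after SUB R4, R0: R4=38-36=2
after LOAD R4, [8]: R4=M[8]=9
after SUB R6, R4: R6=6-9=-3
after SHR R0, 3: R0=36>>3=4
after SHR R4, 1: R4=9>>1=4
STORE R5, [0] → M[0]=0
halt.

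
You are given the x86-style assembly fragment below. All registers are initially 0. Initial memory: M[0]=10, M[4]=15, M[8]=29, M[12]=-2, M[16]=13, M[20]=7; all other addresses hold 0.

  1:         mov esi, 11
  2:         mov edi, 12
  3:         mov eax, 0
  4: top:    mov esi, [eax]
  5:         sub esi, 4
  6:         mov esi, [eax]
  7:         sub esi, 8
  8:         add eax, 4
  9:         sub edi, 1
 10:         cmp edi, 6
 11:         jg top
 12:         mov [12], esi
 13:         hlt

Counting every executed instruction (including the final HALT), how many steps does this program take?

esi=11
edi=12
eax=0
esi=M[0]=10
esi=10-4=6
esi=M[0]=10
esi=10-8=2
eax=0+4=4
edi=12-1=11
cmp edi, 6  (cmp 11,6)
jg top: taken
esi=M[4]=15
esi=15-4=11
esi=M[4]=15
esi=15-8=7
eax=4+4=8
edi=11-1=10
cmp edi, 6  (cmp 10,6)
jg top: taken
esi=M[8]=29
esi=29-4=25
esi=M[8]=29
esi=29-8=21
eax=8+4=12
edi=10-1=9
cmp edi, 6  (cmp 9,6)
jg top: taken
esi=M[12]=-2
esi=(-2)-4=-6
esi=M[12]=-2
esi=(-2)-8=-10
eax=12+4=16
edi=9-1=8
cmp edi, 6  (cmp 8,6)
jg top: taken
esi=M[16]=13
esi=13-4=9
esi=M[16]=13
esi=13-8=5
eax=16+4=20
edi=8-1=7
cmp edi, 6  (cmp 7,6)
jg top: taken
esi=M[20]=7
esi=7-4=3
esi=M[20]=7
esi=7-8=-1
eax=20+4=24
edi=7-1=6
cmp edi, 6  (cmp 6,6)
jg top: not taken
mov [12], esi → M[12]=-1
halt.
Total executed instructions: 53.

53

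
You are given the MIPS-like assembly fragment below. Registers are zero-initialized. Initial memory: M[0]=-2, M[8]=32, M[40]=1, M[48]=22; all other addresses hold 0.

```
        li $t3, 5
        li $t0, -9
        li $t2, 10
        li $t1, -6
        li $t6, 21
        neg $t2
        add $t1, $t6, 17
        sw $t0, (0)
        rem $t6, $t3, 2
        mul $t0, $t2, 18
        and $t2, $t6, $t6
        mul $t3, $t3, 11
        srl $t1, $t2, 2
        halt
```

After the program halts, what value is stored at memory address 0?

-9

after li $t3, 5: $t3=5
after li $t0, -9: $t0=-9
after li $t2, 10: $t2=10
after li $t1, -6: $t1=-6
after li $t6, 21: $t6=21
after neg $t2: $t2=-(10)=-10
after add $t1, $t6, 17: $t1=21+17=38
sw $t0, (0) → M[0]=-9
after rem $t6, $t3, 2: $t6=5%2=1
after mul $t0, $t2, 18: $t0=(-10)*18=-180
after and $t2, $t6, $t6: $t2=1&1=1
after mul $t3, $t3, 11: $t3=5*11=55
after srl $t1, $t2, 2: $t1=1>>2=0
halt.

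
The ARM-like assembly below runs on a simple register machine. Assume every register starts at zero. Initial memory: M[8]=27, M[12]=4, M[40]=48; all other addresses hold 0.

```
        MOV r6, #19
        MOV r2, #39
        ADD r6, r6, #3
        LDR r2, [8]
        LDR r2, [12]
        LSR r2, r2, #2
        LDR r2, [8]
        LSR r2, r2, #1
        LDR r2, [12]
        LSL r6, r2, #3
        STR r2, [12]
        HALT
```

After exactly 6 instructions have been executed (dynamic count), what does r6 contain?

22

after MOV r6, #19: r6=19
after MOV r2, #39: r2=39
after ADD r6, r6, #3: r6=19+3=22
after LDR r2, [8]: r2=M[8]=27
after LDR r2, [12]: r2=M[12]=4
after LSR r2, r2, #2: r2=4>>2=1
After step 6: r6 = 22.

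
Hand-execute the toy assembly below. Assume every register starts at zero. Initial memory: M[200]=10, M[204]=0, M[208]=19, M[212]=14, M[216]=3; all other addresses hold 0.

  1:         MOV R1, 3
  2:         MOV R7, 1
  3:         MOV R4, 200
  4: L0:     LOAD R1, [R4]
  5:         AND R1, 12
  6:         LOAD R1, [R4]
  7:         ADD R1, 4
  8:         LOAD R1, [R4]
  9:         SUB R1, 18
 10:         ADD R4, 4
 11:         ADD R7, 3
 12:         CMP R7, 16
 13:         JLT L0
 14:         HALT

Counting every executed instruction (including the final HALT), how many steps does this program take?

after MOV R1, 3: R1=3
after MOV R7, 1: R7=1
after MOV R4, 200: R4=200
after LOAD R1, [R4]: R1=M[200]=10
after AND R1, 12: R1=10&12=8
after LOAD R1, [R4]: R1=M[200]=10
after ADD R1, 4: R1=10+4=14
after LOAD R1, [R4]: R1=M[200]=10
after SUB R1, 18: R1=10-18=-8
after ADD R4, 4: R4=200+4=204
after ADD R7, 3: R7=1+3=4
CMP R7, 16  (cmp 4,16)
JLT L0: taken
after LOAD R1, [R4]: R1=M[204]=0
after AND R1, 12: R1=0&12=0
after LOAD R1, [R4]: R1=M[204]=0
after ADD R1, 4: R1=0+4=4
after LOAD R1, [R4]: R1=M[204]=0
after SUB R1, 18: R1=0-18=-18
after ADD R4, 4: R4=204+4=208
after ADD R7, 3: R7=4+3=7
CMP R7, 16  (cmp 7,16)
JLT L0: taken
after LOAD R1, [R4]: R1=M[208]=19
after AND R1, 12: R1=19&12=0
after LOAD R1, [R4]: R1=M[208]=19
after ADD R1, 4: R1=19+4=23
after LOAD R1, [R4]: R1=M[208]=19
after SUB R1, 18: R1=19-18=1
after ADD R4, 4: R4=208+4=212
after ADD R7, 3: R7=7+3=10
CMP R7, 16  (cmp 10,16)
JLT L0: taken
after LOAD R1, [R4]: R1=M[212]=14
after AND R1, 12: R1=14&12=12
after LOAD R1, [R4]: R1=M[212]=14
after ADD R1, 4: R1=14+4=18
after LOAD R1, [R4]: R1=M[212]=14
after SUB R1, 18: R1=14-18=-4
after ADD R4, 4: R4=212+4=216
after ADD R7, 3: R7=10+3=13
CMP R7, 16  (cmp 13,16)
JLT L0: taken
after LOAD R1, [R4]: R1=M[216]=3
after AND R1, 12: R1=3&12=0
after LOAD R1, [R4]: R1=M[216]=3
after ADD R1, 4: R1=3+4=7
after LOAD R1, [R4]: R1=M[216]=3
after SUB R1, 18: R1=3-18=-15
after ADD R4, 4: R4=216+4=220
after ADD R7, 3: R7=13+3=16
CMP R7, 16  (cmp 16,16)
JLT L0: not taken
halt.
Total executed instructions: 54.

54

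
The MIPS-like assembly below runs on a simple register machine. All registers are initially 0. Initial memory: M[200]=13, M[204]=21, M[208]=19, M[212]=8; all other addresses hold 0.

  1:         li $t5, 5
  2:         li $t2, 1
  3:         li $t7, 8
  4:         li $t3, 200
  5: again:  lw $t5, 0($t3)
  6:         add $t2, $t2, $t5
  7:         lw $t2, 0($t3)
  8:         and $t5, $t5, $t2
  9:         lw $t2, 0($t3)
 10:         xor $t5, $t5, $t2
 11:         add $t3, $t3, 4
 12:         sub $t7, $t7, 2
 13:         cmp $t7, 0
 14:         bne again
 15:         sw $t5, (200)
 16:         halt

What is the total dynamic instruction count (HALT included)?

46

$t5=5
$t2=1
$t7=8
$t3=200
$t5=M[200]=13
$t2=1+13=14
$t2=M[200]=13
$t5=13&13=13
$t2=M[200]=13
$t5=13^13=0
$t3=200+4=204
$t7=8-2=6
cmp $t7, 0  (cmp 6,0)
bne again: taken
$t5=M[204]=21
$t2=13+21=34
$t2=M[204]=21
$t5=21&21=21
$t2=M[204]=21
$t5=21^21=0
$t3=204+4=208
$t7=6-2=4
cmp $t7, 0  (cmp 4,0)
bne again: taken
$t5=M[208]=19
$t2=21+19=40
$t2=M[208]=19
$t5=19&19=19
$t2=M[208]=19
$t5=19^19=0
$t3=208+4=212
$t7=4-2=2
cmp $t7, 0  (cmp 2,0)
bne again: taken
$t5=M[212]=8
$t2=19+8=27
$t2=M[212]=8
$t5=8&8=8
$t2=M[212]=8
$t5=8^8=0
$t3=212+4=216
$t7=2-2=0
cmp $t7, 0  (cmp 0,0)
bne again: not taken
sw $t5, (200) → M[200]=0
halt.
Total executed instructions: 46.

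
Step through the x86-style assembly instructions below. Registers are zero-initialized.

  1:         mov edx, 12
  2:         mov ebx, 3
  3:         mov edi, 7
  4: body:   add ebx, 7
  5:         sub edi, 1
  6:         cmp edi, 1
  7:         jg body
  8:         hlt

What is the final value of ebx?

45

edx=12
ebx=3
edi=7
ebx=3+7=10
edi=7-1=6
cmp edi, 1  (cmp 6,1)
jg body: taken
ebx=10+7=17
edi=6-1=5
cmp edi, 1  (cmp 5,1)
jg body: taken
ebx=17+7=24
edi=5-1=4
cmp edi, 1  (cmp 4,1)
jg body: taken
ebx=24+7=31
edi=4-1=3
cmp edi, 1  (cmp 3,1)
jg body: taken
ebx=31+7=38
edi=3-1=2
cmp edi, 1  (cmp 2,1)
jg body: taken
ebx=38+7=45
edi=2-1=1
cmp edi, 1  (cmp 1,1)
jg body: not taken
halt.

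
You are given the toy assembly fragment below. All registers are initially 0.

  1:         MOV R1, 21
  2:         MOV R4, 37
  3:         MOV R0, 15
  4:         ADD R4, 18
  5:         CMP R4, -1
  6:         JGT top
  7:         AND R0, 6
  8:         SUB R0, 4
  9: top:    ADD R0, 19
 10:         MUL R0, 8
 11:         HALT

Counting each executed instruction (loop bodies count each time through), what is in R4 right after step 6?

R1=21
R4=37
R0=15
R4=37+18=55
CMP R4, -1  (cmp 55,-1)
JGT top: taken
After step 6: R4 = 55.

55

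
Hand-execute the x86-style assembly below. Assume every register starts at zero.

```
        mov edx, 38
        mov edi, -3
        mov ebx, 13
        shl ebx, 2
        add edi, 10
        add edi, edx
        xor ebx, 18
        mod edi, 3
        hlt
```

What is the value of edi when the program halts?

edx=38
edi=-3
ebx=13
ebx=13<<2=52
edi=(-3)+10=7
edi=7+38=45
ebx=52^18=38
edi=45%3=0
halt.

0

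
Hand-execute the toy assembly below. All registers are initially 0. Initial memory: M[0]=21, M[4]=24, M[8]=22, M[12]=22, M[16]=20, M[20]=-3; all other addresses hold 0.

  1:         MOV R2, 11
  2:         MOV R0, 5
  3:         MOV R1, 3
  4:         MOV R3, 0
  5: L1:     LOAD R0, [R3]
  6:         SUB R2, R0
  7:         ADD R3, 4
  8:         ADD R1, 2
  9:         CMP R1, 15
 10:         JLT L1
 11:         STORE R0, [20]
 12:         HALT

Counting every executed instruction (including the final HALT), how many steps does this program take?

42

R2=11
R0=5
R1=3
R3=0
R0=M[0]=21
R2=11-21=-10
R3=0+4=4
R1=3+2=5
CMP R1, 15  (cmp 5,15)
JLT L1: taken
R0=M[4]=24
R2=(-10)-24=-34
R3=4+4=8
R1=5+2=7
CMP R1, 15  (cmp 7,15)
JLT L1: taken
R0=M[8]=22
R2=(-34)-22=-56
R3=8+4=12
R1=7+2=9
CMP R1, 15  (cmp 9,15)
JLT L1: taken
R0=M[12]=22
R2=(-56)-22=-78
R3=12+4=16
R1=9+2=11
CMP R1, 15  (cmp 11,15)
JLT L1: taken
R0=M[16]=20
R2=(-78)-20=-98
R3=16+4=20
R1=11+2=13
CMP R1, 15  (cmp 13,15)
JLT L1: taken
R0=M[20]=-3
R2=(-98)-(-3)=-95
R3=20+4=24
R1=13+2=15
CMP R1, 15  (cmp 15,15)
JLT L1: not taken
STORE R0, [20] → M[20]=-3
halt.
Total executed instructions: 42.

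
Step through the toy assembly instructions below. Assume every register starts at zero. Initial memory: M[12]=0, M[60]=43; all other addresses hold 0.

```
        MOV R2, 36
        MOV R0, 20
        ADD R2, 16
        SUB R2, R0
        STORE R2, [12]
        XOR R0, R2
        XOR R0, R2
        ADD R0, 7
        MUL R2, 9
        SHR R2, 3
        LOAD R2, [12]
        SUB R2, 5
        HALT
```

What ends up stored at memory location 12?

32

R2=36
R0=20
R2=36+16=52
R2=52-20=32
STORE R2, [12] → M[12]=32
R0=20^32=52
R0=52^32=20
R0=20+7=27
R2=32*9=288
R2=288>>3=36
R2=M[12]=32
R2=32-5=27
halt.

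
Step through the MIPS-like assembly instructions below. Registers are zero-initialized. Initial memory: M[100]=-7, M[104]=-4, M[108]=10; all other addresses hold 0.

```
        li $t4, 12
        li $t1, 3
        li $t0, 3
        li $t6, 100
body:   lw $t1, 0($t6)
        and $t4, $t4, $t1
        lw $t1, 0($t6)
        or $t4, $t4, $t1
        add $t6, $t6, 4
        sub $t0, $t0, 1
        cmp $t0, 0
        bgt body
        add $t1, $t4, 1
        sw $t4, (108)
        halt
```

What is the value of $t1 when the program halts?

li $t4, 12 → $t4=12
li $t1, 3 → $t1=3
li $t0, 3 → $t0=3
li $t6, 100 → $t6=100
lw $t1, 0($t6) → $t1=M[100]=-7
and $t4, $t4, $t1 → $t4=12&(-7)=8
lw $t1, 0($t6) → $t1=M[100]=-7
or $t4, $t4, $t1 → $t4=8|(-7)=-7
add $t6, $t6, 4 → $t6=100+4=104
sub $t0, $t0, 1 → $t0=3-1=2
cmp $t0, 0  (cmp 2,0)
bgt body: taken
lw $t1, 0($t6) → $t1=M[104]=-4
and $t4, $t4, $t1 → $t4=(-7)&(-4)=-8
lw $t1, 0($t6) → $t1=M[104]=-4
or $t4, $t4, $t1 → $t4=(-8)|(-4)=-4
add $t6, $t6, 4 → $t6=104+4=108
sub $t0, $t0, 1 → $t0=2-1=1
cmp $t0, 0  (cmp 1,0)
bgt body: taken
lw $t1, 0($t6) → $t1=M[108]=10
and $t4, $t4, $t1 → $t4=(-4)&10=8
lw $t1, 0($t6) → $t1=M[108]=10
or $t4, $t4, $t1 → $t4=8|10=10
add $t6, $t6, 4 → $t6=108+4=112
sub $t0, $t0, 1 → $t0=1-1=0
cmp $t0, 0  (cmp 0,0)
bgt body: not taken
add $t1, $t4, 1 → $t1=10+1=11
sw $t4, (108) → M[108]=10
halt.

11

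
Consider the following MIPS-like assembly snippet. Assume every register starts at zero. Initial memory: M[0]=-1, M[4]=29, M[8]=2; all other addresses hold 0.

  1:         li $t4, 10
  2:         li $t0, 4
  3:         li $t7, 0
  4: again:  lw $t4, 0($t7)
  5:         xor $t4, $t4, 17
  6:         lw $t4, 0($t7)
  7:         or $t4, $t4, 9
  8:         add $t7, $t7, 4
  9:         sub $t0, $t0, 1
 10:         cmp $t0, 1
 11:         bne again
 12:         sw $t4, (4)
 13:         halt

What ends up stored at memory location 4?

li $t4, 10 → $t4=10
li $t0, 4 → $t0=4
li $t7, 0 → $t7=0
lw $t4, 0($t7) → $t4=M[0]=-1
xor $t4, $t4, 17 → $t4=(-1)^17=-18
lw $t4, 0($t7) → $t4=M[0]=-1
or $t4, $t4, 9 → $t4=(-1)|9=-1
add $t7, $t7, 4 → $t7=0+4=4
sub $t0, $t0, 1 → $t0=4-1=3
cmp $t0, 1  (cmp 3,1)
bne again: taken
lw $t4, 0($t7) → $t4=M[4]=29
xor $t4, $t4, 17 → $t4=29^17=12
lw $t4, 0($t7) → $t4=M[4]=29
or $t4, $t4, 9 → $t4=29|9=29
add $t7, $t7, 4 → $t7=4+4=8
sub $t0, $t0, 1 → $t0=3-1=2
cmp $t0, 1  (cmp 2,1)
bne again: taken
lw $t4, 0($t7) → $t4=M[8]=2
xor $t4, $t4, 17 → $t4=2^17=19
lw $t4, 0($t7) → $t4=M[8]=2
or $t4, $t4, 9 → $t4=2|9=11
add $t7, $t7, 4 → $t7=8+4=12
sub $t0, $t0, 1 → $t0=2-1=1
cmp $t0, 1  (cmp 1,1)
bne again: not taken
sw $t4, (4) → M[4]=11
halt.

11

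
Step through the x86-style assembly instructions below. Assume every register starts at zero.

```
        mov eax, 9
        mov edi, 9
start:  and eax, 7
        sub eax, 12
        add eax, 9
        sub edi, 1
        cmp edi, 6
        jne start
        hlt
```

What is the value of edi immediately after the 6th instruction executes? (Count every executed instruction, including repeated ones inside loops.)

after mov eax, 9: eax=9
after mov edi, 9: edi=9
after and eax, 7: eax=9&7=1
after sub eax, 12: eax=1-12=-11
after add eax, 9: eax=(-11)+9=-2
after sub edi, 1: edi=9-1=8
After step 6: edi = 8.

8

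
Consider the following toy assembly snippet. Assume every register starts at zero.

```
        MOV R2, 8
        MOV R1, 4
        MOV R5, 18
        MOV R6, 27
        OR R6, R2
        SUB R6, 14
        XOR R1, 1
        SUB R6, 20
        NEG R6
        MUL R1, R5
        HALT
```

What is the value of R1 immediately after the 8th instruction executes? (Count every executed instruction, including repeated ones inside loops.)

5

MOV R2, 8 → R2=8
MOV R1, 4 → R1=4
MOV R5, 18 → R5=18
MOV R6, 27 → R6=27
OR R6, R2 → R6=27|8=27
SUB R6, 14 → R6=27-14=13
XOR R1, 1 → R1=4^1=5
SUB R6, 20 → R6=13-20=-7
After step 8: R1 = 5.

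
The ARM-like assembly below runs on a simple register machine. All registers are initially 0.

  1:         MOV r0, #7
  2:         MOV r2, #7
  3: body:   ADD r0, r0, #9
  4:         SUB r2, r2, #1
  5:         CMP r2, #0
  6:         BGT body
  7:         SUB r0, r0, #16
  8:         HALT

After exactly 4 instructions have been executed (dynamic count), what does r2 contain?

r0=7
r2=7
r0=7+9=16
r2=7-1=6
After step 4: r2 = 6.

6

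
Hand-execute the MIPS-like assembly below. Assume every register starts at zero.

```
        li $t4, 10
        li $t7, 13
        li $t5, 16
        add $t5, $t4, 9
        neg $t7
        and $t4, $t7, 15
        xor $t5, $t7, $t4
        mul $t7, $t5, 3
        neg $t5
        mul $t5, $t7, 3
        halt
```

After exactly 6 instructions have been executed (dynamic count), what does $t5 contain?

li $t4, 10 → $t4=10
li $t7, 13 → $t7=13
li $t5, 16 → $t5=16
add $t5, $t4, 9 → $t5=10+9=19
neg $t7 → $t7=-(13)=-13
and $t4, $t7, 15 → $t4=(-13)&15=3
After step 6: $t5 = 19.

19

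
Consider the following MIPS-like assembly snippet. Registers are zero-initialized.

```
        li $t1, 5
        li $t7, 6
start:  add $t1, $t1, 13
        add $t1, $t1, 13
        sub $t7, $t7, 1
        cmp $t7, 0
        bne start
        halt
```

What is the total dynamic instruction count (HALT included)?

$t1=5
$t7=6
$t1=5+13=18
$t1=18+13=31
$t7=6-1=5
cmp $t7, 0  (cmp 5,0)
bne start: taken
$t1=31+13=44
$t1=44+13=57
$t7=5-1=4
cmp $t7, 0  (cmp 4,0)
bne start: taken
$t1=57+13=70
$t1=70+13=83
$t7=4-1=3
cmp $t7, 0  (cmp 3,0)
bne start: taken
$t1=83+13=96
$t1=96+13=109
$t7=3-1=2
cmp $t7, 0  (cmp 2,0)
bne start: taken
$t1=109+13=122
$t1=122+13=135
$t7=2-1=1
cmp $t7, 0  (cmp 1,0)
bne start: taken
$t1=135+13=148
$t1=148+13=161
$t7=1-1=0
cmp $t7, 0  (cmp 0,0)
bne start: not taken
halt.
Total executed instructions: 33.

33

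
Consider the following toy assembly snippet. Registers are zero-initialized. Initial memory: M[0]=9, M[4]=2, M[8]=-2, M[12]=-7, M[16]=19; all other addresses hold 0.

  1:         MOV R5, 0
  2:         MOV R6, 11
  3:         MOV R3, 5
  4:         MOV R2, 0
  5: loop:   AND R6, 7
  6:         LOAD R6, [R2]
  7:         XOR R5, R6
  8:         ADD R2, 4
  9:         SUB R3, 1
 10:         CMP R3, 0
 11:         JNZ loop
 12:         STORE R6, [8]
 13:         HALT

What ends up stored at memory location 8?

after MOV R5, 0: R5=0
after MOV R6, 11: R6=11
after MOV R3, 5: R3=5
after MOV R2, 0: R2=0
after AND R6, 7: R6=11&7=3
after LOAD R6, [R2]: R6=M[0]=9
after XOR R5, R6: R5=0^9=9
after ADD R2, 4: R2=0+4=4
after SUB R3, 1: R3=5-1=4
CMP R3, 0  (cmp 4,0)
JNZ loop: taken
after AND R6, 7: R6=9&7=1
after LOAD R6, [R2]: R6=M[4]=2
after XOR R5, R6: R5=9^2=11
after ADD R2, 4: R2=4+4=8
after SUB R3, 1: R3=4-1=3
CMP R3, 0  (cmp 3,0)
JNZ loop: taken
after AND R6, 7: R6=2&7=2
after LOAD R6, [R2]: R6=M[8]=-2
after XOR R5, R6: R5=11^(-2)=-11
after ADD R2, 4: R2=8+4=12
after SUB R3, 1: R3=3-1=2
CMP R3, 0  (cmp 2,0)
JNZ loop: taken
after AND R6, 7: R6=(-2)&7=6
after LOAD R6, [R2]: R6=M[12]=-7
after XOR R5, R6: R5=(-11)^(-7)=12
after ADD R2, 4: R2=12+4=16
after SUB R3, 1: R3=2-1=1
CMP R3, 0  (cmp 1,0)
JNZ loop: taken
after AND R6, 7: R6=(-7)&7=1
after LOAD R6, [R2]: R6=M[16]=19
after XOR R5, R6: R5=12^19=31
after ADD R2, 4: R2=16+4=20
after SUB R3, 1: R3=1-1=0
CMP R3, 0  (cmp 0,0)
JNZ loop: not taken
STORE R6, [8] → M[8]=19
halt.

19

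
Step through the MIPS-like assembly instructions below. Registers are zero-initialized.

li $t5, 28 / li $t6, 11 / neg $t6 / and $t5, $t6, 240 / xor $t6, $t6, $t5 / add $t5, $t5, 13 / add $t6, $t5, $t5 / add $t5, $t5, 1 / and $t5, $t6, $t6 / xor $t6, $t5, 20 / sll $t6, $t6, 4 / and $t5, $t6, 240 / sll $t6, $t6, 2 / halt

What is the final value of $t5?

224

$t5=28
$t6=11
$t6=-(11)=-11
$t5=(-11)&240=240
$t6=(-11)^240=-251
$t5=240+13=253
$t6=253+253=506
$t5=253+1=254
$t5=506&506=506
$t6=506^20=494
$t6=494<<4=7904
$t5=7904&240=224
$t6=7904<<2=31616
halt.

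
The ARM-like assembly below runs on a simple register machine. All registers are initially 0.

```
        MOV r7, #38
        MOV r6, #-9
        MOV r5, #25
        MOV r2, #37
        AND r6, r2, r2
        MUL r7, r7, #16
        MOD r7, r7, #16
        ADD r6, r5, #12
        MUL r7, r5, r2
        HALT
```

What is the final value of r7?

925

after MOV r7, #38: r7=38
after MOV r6, #-9: r6=-9
after MOV r5, #25: r5=25
after MOV r2, #37: r2=37
after AND r6, r2, r2: r6=37&37=37
after MUL r7, r7, #16: r7=38*16=608
after MOD r7, r7, #16: r7=608%16=0
after ADD r6, r5, #12: r6=25+12=37
after MUL r7, r5, r2: r7=25*37=925
halt.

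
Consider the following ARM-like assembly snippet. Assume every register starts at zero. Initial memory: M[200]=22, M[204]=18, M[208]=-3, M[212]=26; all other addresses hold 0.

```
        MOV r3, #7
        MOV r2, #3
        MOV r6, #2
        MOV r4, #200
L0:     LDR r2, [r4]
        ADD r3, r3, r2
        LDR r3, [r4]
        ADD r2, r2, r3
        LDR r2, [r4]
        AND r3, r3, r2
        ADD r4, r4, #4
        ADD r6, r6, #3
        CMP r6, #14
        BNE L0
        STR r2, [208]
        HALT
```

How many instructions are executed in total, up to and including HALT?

46

r3=7
r2=3
r6=2
r4=200
r2=M[200]=22
r3=7+22=29
r3=M[200]=22
r2=22+22=44
r2=M[200]=22
r3=22&22=22
r4=200+4=204
r6=2+3=5
CMP r6, #14  (cmp 5,14)
BNE L0: taken
r2=M[204]=18
r3=22+18=40
r3=M[204]=18
r2=18+18=36
r2=M[204]=18
r3=18&18=18
r4=204+4=208
r6=5+3=8
CMP r6, #14  (cmp 8,14)
BNE L0: taken
r2=M[208]=-3
r3=18+(-3)=15
r3=M[208]=-3
r2=(-3)+(-3)=-6
r2=M[208]=-3
r3=(-3)&(-3)=-3
r4=208+4=212
r6=8+3=11
CMP r6, #14  (cmp 11,14)
BNE L0: taken
r2=M[212]=26
r3=(-3)+26=23
r3=M[212]=26
r2=26+26=52
r2=M[212]=26
r3=26&26=26
r4=212+4=216
r6=11+3=14
CMP r6, #14  (cmp 14,14)
BNE L0: not taken
STR r2, [208] → M[208]=26
halt.
Total executed instructions: 46.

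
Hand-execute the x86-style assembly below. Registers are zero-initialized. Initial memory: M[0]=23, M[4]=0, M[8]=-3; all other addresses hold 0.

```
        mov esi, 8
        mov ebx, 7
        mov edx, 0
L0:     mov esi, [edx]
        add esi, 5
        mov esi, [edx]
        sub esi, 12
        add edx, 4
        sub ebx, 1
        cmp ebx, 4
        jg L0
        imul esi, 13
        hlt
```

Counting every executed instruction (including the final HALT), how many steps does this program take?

after mov esi, 8: esi=8
after mov ebx, 7: ebx=7
after mov edx, 0: edx=0
after mov esi, [edx]: esi=M[0]=23
after add esi, 5: esi=23+5=28
after mov esi, [edx]: esi=M[0]=23
after sub esi, 12: esi=23-12=11
after add edx, 4: edx=0+4=4
after sub ebx, 1: ebx=7-1=6
cmp ebx, 4  (cmp 6,4)
jg L0: taken
after mov esi, [edx]: esi=M[4]=0
after add esi, 5: esi=0+5=5
after mov esi, [edx]: esi=M[4]=0
after sub esi, 12: esi=0-12=-12
after add edx, 4: edx=4+4=8
after sub ebx, 1: ebx=6-1=5
cmp ebx, 4  (cmp 5,4)
jg L0: taken
after mov esi, [edx]: esi=M[8]=-3
after add esi, 5: esi=(-3)+5=2
after mov esi, [edx]: esi=M[8]=-3
after sub esi, 12: esi=(-3)-12=-15
after add edx, 4: edx=8+4=12
after sub ebx, 1: ebx=5-1=4
cmp ebx, 4  (cmp 4,4)
jg L0: not taken
after imul esi, 13: esi=(-15)*13=-195
halt.
Total executed instructions: 29.

29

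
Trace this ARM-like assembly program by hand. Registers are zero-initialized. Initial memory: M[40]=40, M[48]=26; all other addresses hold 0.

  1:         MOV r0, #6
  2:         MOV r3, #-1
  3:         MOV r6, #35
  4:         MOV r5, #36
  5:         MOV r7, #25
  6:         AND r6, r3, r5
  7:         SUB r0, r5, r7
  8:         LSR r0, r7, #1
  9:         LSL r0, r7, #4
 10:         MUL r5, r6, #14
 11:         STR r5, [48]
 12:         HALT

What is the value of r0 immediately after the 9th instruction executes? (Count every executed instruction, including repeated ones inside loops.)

r0=6
r3=-1
r6=35
r5=36
r7=25
r6=(-1)&36=36
r0=36-25=11
r0=25>>1=12
r0=25<<4=400
After step 9: r0 = 400.

400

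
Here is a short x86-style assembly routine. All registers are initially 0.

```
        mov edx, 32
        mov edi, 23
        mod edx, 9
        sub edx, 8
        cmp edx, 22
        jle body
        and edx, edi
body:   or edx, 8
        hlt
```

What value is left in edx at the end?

mov edx, 32 → edx=32
mov edi, 23 → edi=23
mod edx, 9 → edx=32%9=5
sub edx, 8 → edx=5-8=-3
cmp edx, 22  (cmp -3,22)
jle body: taken
or edx, 8 → edx=(-3)|8=-3
halt.

-3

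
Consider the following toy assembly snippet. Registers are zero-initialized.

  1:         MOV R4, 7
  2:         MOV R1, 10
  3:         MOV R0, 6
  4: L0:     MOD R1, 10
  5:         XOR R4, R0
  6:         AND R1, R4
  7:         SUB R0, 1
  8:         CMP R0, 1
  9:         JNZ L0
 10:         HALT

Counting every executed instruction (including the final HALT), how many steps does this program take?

after MOV R4, 7: R4=7
after MOV R1, 10: R1=10
after MOV R0, 6: R0=6
after MOD R1, 10: R1=10%10=0
after XOR R4, R0: R4=7^6=1
after AND R1, R4: R1=0&1=0
after SUB R0, 1: R0=6-1=5
CMP R0, 1  (cmp 5,1)
JNZ L0: taken
after MOD R1, 10: R1=0%10=0
after XOR R4, R0: R4=1^5=4
after AND R1, R4: R1=0&4=0
after SUB R0, 1: R0=5-1=4
CMP R0, 1  (cmp 4,1)
JNZ L0: taken
after MOD R1, 10: R1=0%10=0
after XOR R4, R0: R4=4^4=0
after AND R1, R4: R1=0&0=0
after SUB R0, 1: R0=4-1=3
CMP R0, 1  (cmp 3,1)
JNZ L0: taken
after MOD R1, 10: R1=0%10=0
after XOR R4, R0: R4=0^3=3
after AND R1, R4: R1=0&3=0
after SUB R0, 1: R0=3-1=2
CMP R0, 1  (cmp 2,1)
JNZ L0: taken
after MOD R1, 10: R1=0%10=0
after XOR R4, R0: R4=3^2=1
after AND R1, R4: R1=0&1=0
after SUB R0, 1: R0=2-1=1
CMP R0, 1  (cmp 1,1)
JNZ L0: not taken
halt.
Total executed instructions: 34.

34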